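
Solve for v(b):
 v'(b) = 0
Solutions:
 v(b) = C1


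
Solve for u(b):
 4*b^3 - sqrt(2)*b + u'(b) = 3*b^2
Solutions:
 u(b) = C1 - b^4 + b^3 + sqrt(2)*b^2/2


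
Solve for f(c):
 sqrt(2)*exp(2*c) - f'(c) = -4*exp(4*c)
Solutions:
 f(c) = C1 + exp(4*c) + sqrt(2)*exp(2*c)/2


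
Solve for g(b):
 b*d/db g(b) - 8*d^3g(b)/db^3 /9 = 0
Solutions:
 g(b) = C1 + Integral(C2*airyai(3^(2/3)*b/2) + C3*airybi(3^(2/3)*b/2), b)


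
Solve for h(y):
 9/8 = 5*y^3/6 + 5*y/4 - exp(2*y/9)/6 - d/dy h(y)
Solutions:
 h(y) = C1 + 5*y^4/24 + 5*y^2/8 - 9*y/8 - 3*exp(2*y/9)/4


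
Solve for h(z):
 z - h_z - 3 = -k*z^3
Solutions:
 h(z) = C1 + k*z^4/4 + z^2/2 - 3*z


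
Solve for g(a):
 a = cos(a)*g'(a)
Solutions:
 g(a) = C1 + Integral(a/cos(a), a)


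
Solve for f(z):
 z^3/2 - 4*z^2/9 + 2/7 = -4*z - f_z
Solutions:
 f(z) = C1 - z^4/8 + 4*z^3/27 - 2*z^2 - 2*z/7


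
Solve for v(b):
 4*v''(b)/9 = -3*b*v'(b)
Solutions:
 v(b) = C1 + C2*erf(3*sqrt(6)*b/4)


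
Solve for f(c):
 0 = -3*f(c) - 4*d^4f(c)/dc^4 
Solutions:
 f(c) = (C1*sin(3^(1/4)*c/2) + C2*cos(3^(1/4)*c/2))*exp(-3^(1/4)*c/2) + (C3*sin(3^(1/4)*c/2) + C4*cos(3^(1/4)*c/2))*exp(3^(1/4)*c/2)


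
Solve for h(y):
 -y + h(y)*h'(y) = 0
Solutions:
 h(y) = -sqrt(C1 + y^2)
 h(y) = sqrt(C1 + y^2)


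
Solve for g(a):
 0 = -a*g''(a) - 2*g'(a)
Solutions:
 g(a) = C1 + C2/a


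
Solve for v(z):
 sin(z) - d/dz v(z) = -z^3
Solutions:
 v(z) = C1 + z^4/4 - cos(z)


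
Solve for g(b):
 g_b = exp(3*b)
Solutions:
 g(b) = C1 + exp(3*b)/3


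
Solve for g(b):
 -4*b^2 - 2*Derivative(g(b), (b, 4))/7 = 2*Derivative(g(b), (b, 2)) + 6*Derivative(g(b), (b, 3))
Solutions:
 g(b) = C1 + C2*b + C3*exp(b*(-21 + sqrt(413))/2) + C4*exp(-b*(sqrt(413) + 21)/2) - b^4/6 + 2*b^3 - 124*b^2/7


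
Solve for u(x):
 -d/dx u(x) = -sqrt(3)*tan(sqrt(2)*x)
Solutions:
 u(x) = C1 - sqrt(6)*log(cos(sqrt(2)*x))/2


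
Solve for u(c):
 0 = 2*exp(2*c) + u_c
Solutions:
 u(c) = C1 - exp(2*c)


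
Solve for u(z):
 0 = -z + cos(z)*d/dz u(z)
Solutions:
 u(z) = C1 + Integral(z/cos(z), z)


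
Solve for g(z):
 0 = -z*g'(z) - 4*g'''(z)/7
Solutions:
 g(z) = C1 + Integral(C2*airyai(-14^(1/3)*z/2) + C3*airybi(-14^(1/3)*z/2), z)


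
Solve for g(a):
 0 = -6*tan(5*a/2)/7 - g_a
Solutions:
 g(a) = C1 + 12*log(cos(5*a/2))/35


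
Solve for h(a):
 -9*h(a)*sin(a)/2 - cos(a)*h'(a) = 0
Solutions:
 h(a) = C1*cos(a)^(9/2)


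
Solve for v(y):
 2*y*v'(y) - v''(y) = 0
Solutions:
 v(y) = C1 + C2*erfi(y)


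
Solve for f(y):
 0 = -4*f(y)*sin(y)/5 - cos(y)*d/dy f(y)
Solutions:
 f(y) = C1*cos(y)^(4/5)


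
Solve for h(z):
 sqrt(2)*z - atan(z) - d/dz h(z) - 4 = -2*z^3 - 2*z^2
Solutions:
 h(z) = C1 + z^4/2 + 2*z^3/3 + sqrt(2)*z^2/2 - z*atan(z) - 4*z + log(z^2 + 1)/2


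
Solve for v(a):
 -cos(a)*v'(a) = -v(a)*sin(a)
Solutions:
 v(a) = C1/cos(a)


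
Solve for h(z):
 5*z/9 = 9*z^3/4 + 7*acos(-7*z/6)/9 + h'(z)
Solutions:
 h(z) = C1 - 9*z^4/16 + 5*z^2/18 - 7*z*acos(-7*z/6)/9 - sqrt(36 - 49*z^2)/9


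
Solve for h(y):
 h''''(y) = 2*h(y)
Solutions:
 h(y) = C1*exp(-2^(1/4)*y) + C2*exp(2^(1/4)*y) + C3*sin(2^(1/4)*y) + C4*cos(2^(1/4)*y)


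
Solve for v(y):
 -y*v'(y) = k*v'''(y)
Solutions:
 v(y) = C1 + Integral(C2*airyai(y*(-1/k)^(1/3)) + C3*airybi(y*(-1/k)^(1/3)), y)


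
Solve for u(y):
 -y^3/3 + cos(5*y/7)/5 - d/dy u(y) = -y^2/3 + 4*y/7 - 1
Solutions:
 u(y) = C1 - y^4/12 + y^3/9 - 2*y^2/7 + y + 7*sin(5*y/7)/25


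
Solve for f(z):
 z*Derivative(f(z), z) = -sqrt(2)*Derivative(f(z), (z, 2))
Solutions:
 f(z) = C1 + C2*erf(2^(1/4)*z/2)


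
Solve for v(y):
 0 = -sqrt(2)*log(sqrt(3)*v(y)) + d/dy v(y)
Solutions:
 -sqrt(2)*Integral(1/(2*log(_y) + log(3)), (_y, v(y))) = C1 - y


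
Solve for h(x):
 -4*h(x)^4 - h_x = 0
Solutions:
 h(x) = (-3^(2/3) - 3*3^(1/6)*I)*(1/(C1 + 4*x))^(1/3)/6
 h(x) = (-3^(2/3) + 3*3^(1/6)*I)*(1/(C1 + 4*x))^(1/3)/6
 h(x) = (1/(C1 + 12*x))^(1/3)


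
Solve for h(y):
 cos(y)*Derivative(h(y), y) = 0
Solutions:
 h(y) = C1


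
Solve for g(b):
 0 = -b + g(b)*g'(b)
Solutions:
 g(b) = -sqrt(C1 + b^2)
 g(b) = sqrt(C1 + b^2)


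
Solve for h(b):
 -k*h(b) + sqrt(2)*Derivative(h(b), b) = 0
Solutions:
 h(b) = C1*exp(sqrt(2)*b*k/2)


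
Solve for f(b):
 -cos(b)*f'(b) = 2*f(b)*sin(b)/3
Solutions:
 f(b) = C1*cos(b)^(2/3)


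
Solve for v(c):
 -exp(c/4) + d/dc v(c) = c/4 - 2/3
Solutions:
 v(c) = C1 + c^2/8 - 2*c/3 + 4*exp(c/4)


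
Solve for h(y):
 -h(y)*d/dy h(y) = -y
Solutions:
 h(y) = -sqrt(C1 + y^2)
 h(y) = sqrt(C1 + y^2)


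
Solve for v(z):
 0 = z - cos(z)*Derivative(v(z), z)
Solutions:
 v(z) = C1 + Integral(z/cos(z), z)


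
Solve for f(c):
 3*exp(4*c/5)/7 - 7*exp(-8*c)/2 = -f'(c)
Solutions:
 f(c) = C1 - 15*exp(4*c/5)/28 - 7*exp(-8*c)/16


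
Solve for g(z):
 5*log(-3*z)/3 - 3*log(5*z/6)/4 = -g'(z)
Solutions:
 g(z) = C1 - 11*z*log(z)/12 + z*(-20*log(3) - 9*log(6) + 11 + 9*log(5) - 20*I*pi)/12


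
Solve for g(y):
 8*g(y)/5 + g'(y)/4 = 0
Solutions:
 g(y) = C1*exp(-32*y/5)


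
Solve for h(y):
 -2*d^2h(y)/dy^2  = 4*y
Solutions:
 h(y) = C1 + C2*y - y^3/3


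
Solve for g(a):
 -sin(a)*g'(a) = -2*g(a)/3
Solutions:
 g(a) = C1*(cos(a) - 1)^(1/3)/(cos(a) + 1)^(1/3)


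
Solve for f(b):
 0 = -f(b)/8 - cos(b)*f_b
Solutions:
 f(b) = C1*(sin(b) - 1)^(1/16)/(sin(b) + 1)^(1/16)


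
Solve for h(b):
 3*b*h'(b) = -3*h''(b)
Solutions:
 h(b) = C1 + C2*erf(sqrt(2)*b/2)


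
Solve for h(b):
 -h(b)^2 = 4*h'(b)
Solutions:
 h(b) = 4/(C1 + b)


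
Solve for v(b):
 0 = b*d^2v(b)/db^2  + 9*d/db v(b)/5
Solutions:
 v(b) = C1 + C2/b^(4/5)


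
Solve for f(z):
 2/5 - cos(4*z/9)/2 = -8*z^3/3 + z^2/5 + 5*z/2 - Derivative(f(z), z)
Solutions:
 f(z) = C1 - 2*z^4/3 + z^3/15 + 5*z^2/4 - 2*z/5 + 9*sin(4*z/9)/8


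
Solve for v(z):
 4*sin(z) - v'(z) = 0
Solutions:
 v(z) = C1 - 4*cos(z)


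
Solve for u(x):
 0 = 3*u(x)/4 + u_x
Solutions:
 u(x) = C1*exp(-3*x/4)


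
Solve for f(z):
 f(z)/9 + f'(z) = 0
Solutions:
 f(z) = C1*exp(-z/9)


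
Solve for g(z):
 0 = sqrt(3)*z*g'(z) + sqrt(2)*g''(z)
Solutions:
 g(z) = C1 + C2*erf(6^(1/4)*z/2)


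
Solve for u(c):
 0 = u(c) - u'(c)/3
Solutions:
 u(c) = C1*exp(3*c)


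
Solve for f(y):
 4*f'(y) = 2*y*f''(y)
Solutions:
 f(y) = C1 + C2*y^3


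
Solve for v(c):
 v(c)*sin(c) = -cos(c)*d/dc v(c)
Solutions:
 v(c) = C1*cos(c)


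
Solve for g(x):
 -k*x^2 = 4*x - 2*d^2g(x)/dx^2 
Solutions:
 g(x) = C1 + C2*x + k*x^4/24 + x^3/3


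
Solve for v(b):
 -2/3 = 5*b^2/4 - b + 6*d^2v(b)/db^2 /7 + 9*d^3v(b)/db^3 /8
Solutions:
 v(b) = C1 + C2*b + C3*exp(-16*b/21) - 35*b^4/288 + 959*b^3/1152 - 67585*b^2/18432


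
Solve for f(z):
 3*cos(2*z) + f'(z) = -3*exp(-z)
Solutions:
 f(z) = C1 - 3*sin(2*z)/2 + 3*exp(-z)


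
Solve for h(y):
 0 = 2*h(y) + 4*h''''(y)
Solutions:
 h(y) = (C1*sin(2^(1/4)*y/2) + C2*cos(2^(1/4)*y/2))*exp(-2^(1/4)*y/2) + (C3*sin(2^(1/4)*y/2) + C4*cos(2^(1/4)*y/2))*exp(2^(1/4)*y/2)


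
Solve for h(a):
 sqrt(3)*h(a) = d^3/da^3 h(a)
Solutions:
 h(a) = C3*exp(3^(1/6)*a) + (C1*sin(3^(2/3)*a/2) + C2*cos(3^(2/3)*a/2))*exp(-3^(1/6)*a/2)


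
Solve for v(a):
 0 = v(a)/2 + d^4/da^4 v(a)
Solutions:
 v(a) = (C1*sin(2^(1/4)*a/2) + C2*cos(2^(1/4)*a/2))*exp(-2^(1/4)*a/2) + (C3*sin(2^(1/4)*a/2) + C4*cos(2^(1/4)*a/2))*exp(2^(1/4)*a/2)


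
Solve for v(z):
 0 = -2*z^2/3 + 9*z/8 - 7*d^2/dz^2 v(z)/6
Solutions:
 v(z) = C1 + C2*z - z^4/21 + 9*z^3/56


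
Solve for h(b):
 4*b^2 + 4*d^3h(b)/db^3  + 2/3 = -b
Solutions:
 h(b) = C1 + C2*b + C3*b^2 - b^5/60 - b^4/96 - b^3/36


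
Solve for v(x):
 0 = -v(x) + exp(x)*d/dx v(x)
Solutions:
 v(x) = C1*exp(-exp(-x))


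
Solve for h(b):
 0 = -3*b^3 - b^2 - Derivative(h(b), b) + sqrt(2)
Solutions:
 h(b) = C1 - 3*b^4/4 - b^3/3 + sqrt(2)*b


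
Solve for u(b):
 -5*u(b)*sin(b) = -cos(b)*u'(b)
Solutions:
 u(b) = C1/cos(b)^5


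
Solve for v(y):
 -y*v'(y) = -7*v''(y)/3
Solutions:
 v(y) = C1 + C2*erfi(sqrt(42)*y/14)


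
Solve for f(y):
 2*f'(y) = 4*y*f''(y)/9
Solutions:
 f(y) = C1 + C2*y^(11/2)


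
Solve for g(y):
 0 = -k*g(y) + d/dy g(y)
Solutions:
 g(y) = C1*exp(k*y)


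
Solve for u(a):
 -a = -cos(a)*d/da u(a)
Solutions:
 u(a) = C1 + Integral(a/cos(a), a)


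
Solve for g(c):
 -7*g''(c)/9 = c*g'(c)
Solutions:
 g(c) = C1 + C2*erf(3*sqrt(14)*c/14)


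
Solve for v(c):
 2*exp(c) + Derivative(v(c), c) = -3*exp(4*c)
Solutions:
 v(c) = C1 - 3*exp(4*c)/4 - 2*exp(c)


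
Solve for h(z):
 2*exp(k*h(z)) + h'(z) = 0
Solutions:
 h(z) = Piecewise((log(1/(C1*k + 2*k*z))/k, Ne(k, 0)), (nan, True))
 h(z) = Piecewise((C1 - 2*z, Eq(k, 0)), (nan, True))


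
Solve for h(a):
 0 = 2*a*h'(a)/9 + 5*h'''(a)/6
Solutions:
 h(a) = C1 + Integral(C2*airyai(-30^(2/3)*a/15) + C3*airybi(-30^(2/3)*a/15), a)


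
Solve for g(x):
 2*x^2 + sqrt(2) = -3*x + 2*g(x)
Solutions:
 g(x) = x^2 + 3*x/2 + sqrt(2)/2


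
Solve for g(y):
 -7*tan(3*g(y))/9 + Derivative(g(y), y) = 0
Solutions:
 g(y) = -asin(C1*exp(7*y/3))/3 + pi/3
 g(y) = asin(C1*exp(7*y/3))/3


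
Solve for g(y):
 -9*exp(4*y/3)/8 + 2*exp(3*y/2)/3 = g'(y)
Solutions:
 g(y) = C1 - 27*exp(4*y/3)/32 + 4*exp(3*y/2)/9


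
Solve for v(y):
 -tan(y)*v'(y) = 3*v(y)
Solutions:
 v(y) = C1/sin(y)^3


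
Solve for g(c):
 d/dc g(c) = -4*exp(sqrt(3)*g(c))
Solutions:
 g(c) = sqrt(3)*(2*log(1/(C1 + 4*c)) - log(3))/6


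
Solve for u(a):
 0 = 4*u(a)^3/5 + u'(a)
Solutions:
 u(a) = -sqrt(10)*sqrt(-1/(C1 - 4*a))/2
 u(a) = sqrt(10)*sqrt(-1/(C1 - 4*a))/2


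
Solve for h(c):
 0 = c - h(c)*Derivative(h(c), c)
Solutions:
 h(c) = -sqrt(C1 + c^2)
 h(c) = sqrt(C1 + c^2)


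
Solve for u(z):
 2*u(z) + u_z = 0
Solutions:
 u(z) = C1*exp(-2*z)


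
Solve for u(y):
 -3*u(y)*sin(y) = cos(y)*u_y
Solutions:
 u(y) = C1*cos(y)^3


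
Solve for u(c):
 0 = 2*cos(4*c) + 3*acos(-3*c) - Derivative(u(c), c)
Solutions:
 u(c) = C1 + 3*c*acos(-3*c) + sqrt(1 - 9*c^2) + sin(4*c)/2


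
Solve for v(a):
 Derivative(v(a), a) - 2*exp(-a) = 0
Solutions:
 v(a) = C1 - 2*exp(-a)


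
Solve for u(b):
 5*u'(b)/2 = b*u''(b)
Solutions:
 u(b) = C1 + C2*b^(7/2)


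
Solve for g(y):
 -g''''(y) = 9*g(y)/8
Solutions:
 g(y) = (C1*sin(2^(3/4)*sqrt(3)*y/4) + C2*cos(2^(3/4)*sqrt(3)*y/4))*exp(-2^(3/4)*sqrt(3)*y/4) + (C3*sin(2^(3/4)*sqrt(3)*y/4) + C4*cos(2^(3/4)*sqrt(3)*y/4))*exp(2^(3/4)*sqrt(3)*y/4)


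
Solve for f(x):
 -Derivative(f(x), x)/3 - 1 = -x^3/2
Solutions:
 f(x) = C1 + 3*x^4/8 - 3*x


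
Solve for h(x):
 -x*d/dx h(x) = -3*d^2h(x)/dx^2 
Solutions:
 h(x) = C1 + C2*erfi(sqrt(6)*x/6)


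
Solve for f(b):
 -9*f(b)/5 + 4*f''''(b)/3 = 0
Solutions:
 f(b) = C1*exp(-15^(3/4)*sqrt(2)*b/10) + C2*exp(15^(3/4)*sqrt(2)*b/10) + C3*sin(15^(3/4)*sqrt(2)*b/10) + C4*cos(15^(3/4)*sqrt(2)*b/10)


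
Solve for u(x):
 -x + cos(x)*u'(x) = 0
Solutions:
 u(x) = C1 + Integral(x/cos(x), x)


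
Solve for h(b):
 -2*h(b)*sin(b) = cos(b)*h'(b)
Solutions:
 h(b) = C1*cos(b)^2


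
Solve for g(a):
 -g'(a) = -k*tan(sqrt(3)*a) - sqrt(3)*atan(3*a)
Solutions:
 g(a) = C1 - sqrt(3)*k*log(cos(sqrt(3)*a))/3 + sqrt(3)*(a*atan(3*a) - log(9*a^2 + 1)/6)


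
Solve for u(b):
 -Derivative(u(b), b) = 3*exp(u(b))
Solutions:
 u(b) = log(1/(C1 + 3*b))


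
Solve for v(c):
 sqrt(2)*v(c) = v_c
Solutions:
 v(c) = C1*exp(sqrt(2)*c)


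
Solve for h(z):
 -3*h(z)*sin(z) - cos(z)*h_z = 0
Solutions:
 h(z) = C1*cos(z)^3


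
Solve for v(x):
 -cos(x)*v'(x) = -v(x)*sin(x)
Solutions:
 v(x) = C1/cos(x)


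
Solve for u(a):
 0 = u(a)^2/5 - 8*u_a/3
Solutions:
 u(a) = -40/(C1 + 3*a)


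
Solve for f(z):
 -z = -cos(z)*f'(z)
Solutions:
 f(z) = C1 + Integral(z/cos(z), z)


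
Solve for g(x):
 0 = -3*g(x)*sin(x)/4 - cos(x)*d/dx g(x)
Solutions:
 g(x) = C1*cos(x)^(3/4)


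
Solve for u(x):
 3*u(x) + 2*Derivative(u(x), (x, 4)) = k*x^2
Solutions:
 u(x) = k*x^2/3 + (C1*sin(6^(1/4)*x/2) + C2*cos(6^(1/4)*x/2))*exp(-6^(1/4)*x/2) + (C3*sin(6^(1/4)*x/2) + C4*cos(6^(1/4)*x/2))*exp(6^(1/4)*x/2)


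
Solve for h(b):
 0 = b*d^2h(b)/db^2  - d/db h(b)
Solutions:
 h(b) = C1 + C2*b^2


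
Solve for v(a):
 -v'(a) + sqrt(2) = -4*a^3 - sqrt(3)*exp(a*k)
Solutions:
 v(a) = C1 + a^4 + sqrt(2)*a + sqrt(3)*exp(a*k)/k


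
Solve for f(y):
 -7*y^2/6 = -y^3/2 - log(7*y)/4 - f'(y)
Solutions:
 f(y) = C1 - y^4/8 + 7*y^3/18 - y*log(y)/4 - y*log(7)/4 + y/4


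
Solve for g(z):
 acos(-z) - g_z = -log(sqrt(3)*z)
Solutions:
 g(z) = C1 + z*log(z) + z*acos(-z) - z + z*log(3)/2 + sqrt(1 - z^2)


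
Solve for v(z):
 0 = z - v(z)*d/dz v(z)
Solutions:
 v(z) = -sqrt(C1 + z^2)
 v(z) = sqrt(C1 + z^2)


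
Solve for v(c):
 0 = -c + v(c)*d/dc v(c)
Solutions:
 v(c) = -sqrt(C1 + c^2)
 v(c) = sqrt(C1 + c^2)


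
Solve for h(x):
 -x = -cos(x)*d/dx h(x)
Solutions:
 h(x) = C1 + Integral(x/cos(x), x)


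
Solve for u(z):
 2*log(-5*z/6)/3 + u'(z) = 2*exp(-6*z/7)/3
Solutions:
 u(z) = C1 - 2*z*log(-z)/3 + 2*z*(-log(5) + 1 + log(6))/3 - 7*exp(-6*z/7)/9


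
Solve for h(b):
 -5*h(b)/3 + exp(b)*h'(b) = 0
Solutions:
 h(b) = C1*exp(-5*exp(-b)/3)


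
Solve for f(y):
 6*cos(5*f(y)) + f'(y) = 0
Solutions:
 f(y) = -asin((C1 + exp(60*y))/(C1 - exp(60*y)))/5 + pi/5
 f(y) = asin((C1 + exp(60*y))/(C1 - exp(60*y)))/5


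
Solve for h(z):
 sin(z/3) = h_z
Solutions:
 h(z) = C1 - 3*cos(z/3)


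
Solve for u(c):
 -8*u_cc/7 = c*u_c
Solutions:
 u(c) = C1 + C2*erf(sqrt(7)*c/4)


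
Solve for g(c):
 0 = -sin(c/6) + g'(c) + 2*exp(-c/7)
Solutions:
 g(c) = C1 - 6*cos(c/6) + 14*exp(-c/7)


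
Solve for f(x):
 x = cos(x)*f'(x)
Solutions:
 f(x) = C1 + Integral(x/cos(x), x)


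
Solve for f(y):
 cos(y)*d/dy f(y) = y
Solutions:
 f(y) = C1 + Integral(y/cos(y), y)


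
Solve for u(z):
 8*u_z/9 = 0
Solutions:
 u(z) = C1


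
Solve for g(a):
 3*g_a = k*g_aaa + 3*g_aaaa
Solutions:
 g(a) = C1 + C2*exp(-a*(2*2^(1/3)*k^2/(2*k^3 + sqrt(-4*k^6 + (2*k^3 - 729)^2) - 729)^(1/3) + 2*k + 2^(2/3)*(2*k^3 + sqrt(-4*k^6 + (2*k^3 - 729)^2) - 729)^(1/3))/18) + C3*exp(a*(-8*2^(1/3)*k^2/((-1 + sqrt(3)*I)*(2*k^3 + sqrt(-4*k^6 + (2*k^3 - 729)^2) - 729)^(1/3)) - 4*k + 2^(2/3)*(2*k^3 + sqrt(-4*k^6 + (2*k^3 - 729)^2) - 729)^(1/3) - 2^(2/3)*sqrt(3)*I*(2*k^3 + sqrt(-4*k^6 + (2*k^3 - 729)^2) - 729)^(1/3))/36) + C4*exp(a*(8*2^(1/3)*k^2/((1 + sqrt(3)*I)*(2*k^3 + sqrt(-4*k^6 + (2*k^3 - 729)^2) - 729)^(1/3)) - 4*k + 2^(2/3)*(2*k^3 + sqrt(-4*k^6 + (2*k^3 - 729)^2) - 729)^(1/3) + 2^(2/3)*sqrt(3)*I*(2*k^3 + sqrt(-4*k^6 + (2*k^3 - 729)^2) - 729)^(1/3))/36)


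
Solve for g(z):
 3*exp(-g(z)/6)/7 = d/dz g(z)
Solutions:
 g(z) = 6*log(C1 + z/14)


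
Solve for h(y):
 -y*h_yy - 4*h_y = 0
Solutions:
 h(y) = C1 + C2/y^3


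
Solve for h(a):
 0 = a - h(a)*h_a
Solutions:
 h(a) = -sqrt(C1 + a^2)
 h(a) = sqrt(C1 + a^2)


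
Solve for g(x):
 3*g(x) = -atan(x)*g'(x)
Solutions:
 g(x) = C1*exp(-3*Integral(1/atan(x), x))


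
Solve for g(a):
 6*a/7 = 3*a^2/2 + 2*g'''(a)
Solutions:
 g(a) = C1 + C2*a + C3*a^2 - a^5/80 + a^4/56


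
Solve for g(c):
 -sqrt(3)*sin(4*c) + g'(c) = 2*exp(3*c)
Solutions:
 g(c) = C1 + 2*exp(3*c)/3 - sqrt(3)*cos(4*c)/4


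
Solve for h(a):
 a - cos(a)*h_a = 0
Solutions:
 h(a) = C1 + Integral(a/cos(a), a)


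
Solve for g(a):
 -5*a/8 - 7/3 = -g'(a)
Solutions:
 g(a) = C1 + 5*a^2/16 + 7*a/3


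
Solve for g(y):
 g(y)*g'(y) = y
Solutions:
 g(y) = -sqrt(C1 + y^2)
 g(y) = sqrt(C1 + y^2)


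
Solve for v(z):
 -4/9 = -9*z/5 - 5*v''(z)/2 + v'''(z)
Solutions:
 v(z) = C1 + C2*z + C3*exp(5*z/2) - 3*z^3/25 - 62*z^2/1125


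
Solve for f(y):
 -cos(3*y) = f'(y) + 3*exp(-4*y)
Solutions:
 f(y) = C1 - sin(3*y)/3 + 3*exp(-4*y)/4


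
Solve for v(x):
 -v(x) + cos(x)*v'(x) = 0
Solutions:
 v(x) = C1*sqrt(sin(x) + 1)/sqrt(sin(x) - 1)


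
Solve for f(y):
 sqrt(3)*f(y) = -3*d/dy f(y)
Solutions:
 f(y) = C1*exp(-sqrt(3)*y/3)


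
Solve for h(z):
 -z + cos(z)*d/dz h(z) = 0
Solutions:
 h(z) = C1 + Integral(z/cos(z), z)


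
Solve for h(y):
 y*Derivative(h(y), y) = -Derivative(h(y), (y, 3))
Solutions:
 h(y) = C1 + Integral(C2*airyai(-y) + C3*airybi(-y), y)


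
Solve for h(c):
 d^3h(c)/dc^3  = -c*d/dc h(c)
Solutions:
 h(c) = C1 + Integral(C2*airyai(-c) + C3*airybi(-c), c)


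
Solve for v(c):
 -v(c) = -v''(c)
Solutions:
 v(c) = C1*exp(-c) + C2*exp(c)


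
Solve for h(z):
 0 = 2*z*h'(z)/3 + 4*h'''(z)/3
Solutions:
 h(z) = C1 + Integral(C2*airyai(-2^(2/3)*z/2) + C3*airybi(-2^(2/3)*z/2), z)


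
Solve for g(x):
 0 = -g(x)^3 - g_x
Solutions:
 g(x) = -sqrt(2)*sqrt(-1/(C1 - x))/2
 g(x) = sqrt(2)*sqrt(-1/(C1 - x))/2


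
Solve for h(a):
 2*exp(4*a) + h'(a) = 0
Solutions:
 h(a) = C1 - exp(4*a)/2


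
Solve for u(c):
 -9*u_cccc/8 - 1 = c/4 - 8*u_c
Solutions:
 u(c) = C1 + C4*exp(4*3^(1/3)*c/3) + c^2/64 + c/8 + (C2*sin(2*3^(5/6)*c/3) + C3*cos(2*3^(5/6)*c/3))*exp(-2*3^(1/3)*c/3)


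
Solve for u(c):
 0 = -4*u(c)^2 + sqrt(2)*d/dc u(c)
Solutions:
 u(c) = -1/(C1 + 2*sqrt(2)*c)


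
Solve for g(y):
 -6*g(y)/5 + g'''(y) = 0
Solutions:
 g(y) = C3*exp(5^(2/3)*6^(1/3)*y/5) + (C1*sin(2^(1/3)*3^(5/6)*5^(2/3)*y/10) + C2*cos(2^(1/3)*3^(5/6)*5^(2/3)*y/10))*exp(-5^(2/3)*6^(1/3)*y/10)


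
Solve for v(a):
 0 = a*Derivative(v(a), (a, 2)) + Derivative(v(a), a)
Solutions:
 v(a) = C1 + C2*log(a)


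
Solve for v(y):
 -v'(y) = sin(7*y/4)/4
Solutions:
 v(y) = C1 + cos(7*y/4)/7


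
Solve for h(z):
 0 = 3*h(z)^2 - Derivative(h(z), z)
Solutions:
 h(z) = -1/(C1 + 3*z)


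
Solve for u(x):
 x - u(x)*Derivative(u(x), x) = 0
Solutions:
 u(x) = -sqrt(C1 + x^2)
 u(x) = sqrt(C1 + x^2)


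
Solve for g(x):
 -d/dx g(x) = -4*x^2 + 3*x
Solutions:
 g(x) = C1 + 4*x^3/3 - 3*x^2/2


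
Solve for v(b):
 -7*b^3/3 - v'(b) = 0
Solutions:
 v(b) = C1 - 7*b^4/12


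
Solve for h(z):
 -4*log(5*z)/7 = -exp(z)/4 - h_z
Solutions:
 h(z) = C1 + 4*z*log(z)/7 + 4*z*(-1 + log(5))/7 - exp(z)/4


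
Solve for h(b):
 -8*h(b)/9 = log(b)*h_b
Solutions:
 h(b) = C1*exp(-8*li(b)/9)


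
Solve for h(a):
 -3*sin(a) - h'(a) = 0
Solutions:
 h(a) = C1 + 3*cos(a)


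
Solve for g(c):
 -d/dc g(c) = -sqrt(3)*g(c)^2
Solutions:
 g(c) = -1/(C1 + sqrt(3)*c)


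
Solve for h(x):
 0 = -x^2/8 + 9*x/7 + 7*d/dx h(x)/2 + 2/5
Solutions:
 h(x) = C1 + x^3/84 - 9*x^2/49 - 4*x/35


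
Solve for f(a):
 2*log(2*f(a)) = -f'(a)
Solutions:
 Integral(1/(log(_y) + log(2)), (_y, f(a)))/2 = C1 - a


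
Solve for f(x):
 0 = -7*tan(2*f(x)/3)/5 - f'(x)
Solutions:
 f(x) = -3*asin(C1*exp(-14*x/15))/2 + 3*pi/2
 f(x) = 3*asin(C1*exp(-14*x/15))/2


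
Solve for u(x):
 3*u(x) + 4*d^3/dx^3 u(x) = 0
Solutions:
 u(x) = C3*exp(-6^(1/3)*x/2) + (C1*sin(2^(1/3)*3^(5/6)*x/4) + C2*cos(2^(1/3)*3^(5/6)*x/4))*exp(6^(1/3)*x/4)


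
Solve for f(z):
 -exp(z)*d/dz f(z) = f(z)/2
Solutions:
 f(z) = C1*exp(exp(-z)/2)


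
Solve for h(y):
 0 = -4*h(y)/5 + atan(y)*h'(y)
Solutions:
 h(y) = C1*exp(4*Integral(1/atan(y), y)/5)


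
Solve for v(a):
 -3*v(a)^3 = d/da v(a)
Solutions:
 v(a) = -sqrt(2)*sqrt(-1/(C1 - 3*a))/2
 v(a) = sqrt(2)*sqrt(-1/(C1 - 3*a))/2


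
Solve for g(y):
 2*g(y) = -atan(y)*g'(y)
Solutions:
 g(y) = C1*exp(-2*Integral(1/atan(y), y))


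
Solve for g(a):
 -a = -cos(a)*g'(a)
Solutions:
 g(a) = C1 + Integral(a/cos(a), a)


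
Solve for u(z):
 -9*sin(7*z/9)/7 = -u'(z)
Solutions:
 u(z) = C1 - 81*cos(7*z/9)/49


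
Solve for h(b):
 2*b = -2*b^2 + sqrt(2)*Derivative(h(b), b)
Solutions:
 h(b) = C1 + sqrt(2)*b^3/3 + sqrt(2)*b^2/2


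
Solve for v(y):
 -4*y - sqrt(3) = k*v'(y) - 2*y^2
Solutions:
 v(y) = C1 + 2*y^3/(3*k) - 2*y^2/k - sqrt(3)*y/k


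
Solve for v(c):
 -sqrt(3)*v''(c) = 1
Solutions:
 v(c) = C1 + C2*c - sqrt(3)*c^2/6


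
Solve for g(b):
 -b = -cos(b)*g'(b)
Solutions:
 g(b) = C1 + Integral(b/cos(b), b)


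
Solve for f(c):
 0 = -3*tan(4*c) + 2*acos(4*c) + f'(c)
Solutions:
 f(c) = C1 - 2*c*acos(4*c) + sqrt(1 - 16*c^2)/2 - 3*log(cos(4*c))/4


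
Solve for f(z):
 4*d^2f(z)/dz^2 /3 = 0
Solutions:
 f(z) = C1 + C2*z


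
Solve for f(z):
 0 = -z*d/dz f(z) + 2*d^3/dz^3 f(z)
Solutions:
 f(z) = C1 + Integral(C2*airyai(2^(2/3)*z/2) + C3*airybi(2^(2/3)*z/2), z)


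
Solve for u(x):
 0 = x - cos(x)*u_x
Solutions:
 u(x) = C1 + Integral(x/cos(x), x)


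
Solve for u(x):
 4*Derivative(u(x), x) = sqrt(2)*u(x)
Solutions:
 u(x) = C1*exp(sqrt(2)*x/4)


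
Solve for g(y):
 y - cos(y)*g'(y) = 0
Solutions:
 g(y) = C1 + Integral(y/cos(y), y)


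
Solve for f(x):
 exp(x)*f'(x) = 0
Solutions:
 f(x) = C1


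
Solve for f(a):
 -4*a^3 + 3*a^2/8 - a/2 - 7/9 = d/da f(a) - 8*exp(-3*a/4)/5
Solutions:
 f(a) = C1 - a^4 + a^3/8 - a^2/4 - 7*a/9 - 32*exp(-3*a/4)/15


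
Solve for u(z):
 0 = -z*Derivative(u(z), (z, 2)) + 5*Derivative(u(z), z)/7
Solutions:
 u(z) = C1 + C2*z^(12/7)


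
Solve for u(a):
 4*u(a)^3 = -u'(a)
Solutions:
 u(a) = -sqrt(2)*sqrt(-1/(C1 - 4*a))/2
 u(a) = sqrt(2)*sqrt(-1/(C1 - 4*a))/2


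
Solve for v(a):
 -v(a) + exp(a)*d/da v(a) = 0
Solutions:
 v(a) = C1*exp(-exp(-a))


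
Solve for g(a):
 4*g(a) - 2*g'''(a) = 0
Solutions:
 g(a) = C3*exp(2^(1/3)*a) + (C1*sin(2^(1/3)*sqrt(3)*a/2) + C2*cos(2^(1/3)*sqrt(3)*a/2))*exp(-2^(1/3)*a/2)


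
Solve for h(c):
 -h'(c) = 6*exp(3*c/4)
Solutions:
 h(c) = C1 - 8*exp(3*c/4)


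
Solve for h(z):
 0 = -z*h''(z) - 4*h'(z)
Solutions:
 h(z) = C1 + C2/z^3


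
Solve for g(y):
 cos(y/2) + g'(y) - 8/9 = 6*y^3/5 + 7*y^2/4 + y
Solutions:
 g(y) = C1 + 3*y^4/10 + 7*y^3/12 + y^2/2 + 8*y/9 - 2*sin(y/2)


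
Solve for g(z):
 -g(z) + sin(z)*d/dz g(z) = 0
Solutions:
 g(z) = C1*sqrt(cos(z) - 1)/sqrt(cos(z) + 1)


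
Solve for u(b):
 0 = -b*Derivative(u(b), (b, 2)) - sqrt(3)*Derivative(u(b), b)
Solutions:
 u(b) = C1 + C2*b^(1 - sqrt(3))


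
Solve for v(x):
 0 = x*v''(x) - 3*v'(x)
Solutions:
 v(x) = C1 + C2*x^4


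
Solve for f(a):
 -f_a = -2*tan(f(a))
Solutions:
 f(a) = pi - asin(C1*exp(2*a))
 f(a) = asin(C1*exp(2*a))


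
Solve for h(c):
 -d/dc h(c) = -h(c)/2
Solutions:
 h(c) = C1*exp(c/2)


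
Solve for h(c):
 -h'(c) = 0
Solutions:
 h(c) = C1


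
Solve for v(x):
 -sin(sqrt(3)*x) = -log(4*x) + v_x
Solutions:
 v(x) = C1 + x*log(x) - x + 2*x*log(2) + sqrt(3)*cos(sqrt(3)*x)/3


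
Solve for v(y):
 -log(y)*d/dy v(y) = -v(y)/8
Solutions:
 v(y) = C1*exp(li(y)/8)


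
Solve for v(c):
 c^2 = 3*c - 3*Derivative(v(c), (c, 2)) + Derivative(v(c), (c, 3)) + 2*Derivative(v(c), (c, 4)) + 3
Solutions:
 v(c) = C1 + C2*c + C3*exp(-3*c/2) + C4*exp(c) - c^4/36 + 7*c^3/54 + 11*c^2/27


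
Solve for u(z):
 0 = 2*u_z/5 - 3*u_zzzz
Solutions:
 u(z) = C1 + C4*exp(15^(2/3)*2^(1/3)*z/15) + (C2*sin(2^(1/3)*3^(1/6)*5^(2/3)*z/10) + C3*cos(2^(1/3)*3^(1/6)*5^(2/3)*z/10))*exp(-15^(2/3)*2^(1/3)*z/30)


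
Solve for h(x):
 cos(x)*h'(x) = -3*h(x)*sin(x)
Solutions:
 h(x) = C1*cos(x)^3


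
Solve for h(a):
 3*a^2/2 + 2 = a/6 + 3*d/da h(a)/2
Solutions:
 h(a) = C1 + a^3/3 - a^2/18 + 4*a/3


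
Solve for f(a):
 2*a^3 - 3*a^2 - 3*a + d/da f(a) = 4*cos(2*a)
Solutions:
 f(a) = C1 - a^4/2 + a^3 + 3*a^2/2 + 2*sin(2*a)


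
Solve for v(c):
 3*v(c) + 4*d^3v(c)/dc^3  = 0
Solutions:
 v(c) = C3*exp(-6^(1/3)*c/2) + (C1*sin(2^(1/3)*3^(5/6)*c/4) + C2*cos(2^(1/3)*3^(5/6)*c/4))*exp(6^(1/3)*c/4)


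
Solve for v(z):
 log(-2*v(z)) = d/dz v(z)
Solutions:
 -Integral(1/(log(-_y) + log(2)), (_y, v(z))) = C1 - z


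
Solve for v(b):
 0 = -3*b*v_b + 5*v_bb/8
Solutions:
 v(b) = C1 + C2*erfi(2*sqrt(15)*b/5)


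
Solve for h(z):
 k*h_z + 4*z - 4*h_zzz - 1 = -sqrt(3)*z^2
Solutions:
 h(z) = C1 + C2*exp(-sqrt(k)*z/2) + C3*exp(sqrt(k)*z/2) - sqrt(3)*z^3/(3*k) - 2*z^2/k + z/k - 8*sqrt(3)*z/k^2


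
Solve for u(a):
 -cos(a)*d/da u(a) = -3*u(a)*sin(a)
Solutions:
 u(a) = C1/cos(a)^3


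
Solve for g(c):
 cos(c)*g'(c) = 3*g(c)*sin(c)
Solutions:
 g(c) = C1/cos(c)^3


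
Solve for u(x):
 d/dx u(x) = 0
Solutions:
 u(x) = C1


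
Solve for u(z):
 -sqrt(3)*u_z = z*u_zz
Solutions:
 u(z) = C1 + C2*z^(1 - sqrt(3))


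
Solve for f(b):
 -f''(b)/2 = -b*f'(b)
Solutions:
 f(b) = C1 + C2*erfi(b)


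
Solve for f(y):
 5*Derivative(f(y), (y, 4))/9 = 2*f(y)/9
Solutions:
 f(y) = C1*exp(-2^(1/4)*5^(3/4)*y/5) + C2*exp(2^(1/4)*5^(3/4)*y/5) + C3*sin(2^(1/4)*5^(3/4)*y/5) + C4*cos(2^(1/4)*5^(3/4)*y/5)


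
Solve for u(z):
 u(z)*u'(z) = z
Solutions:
 u(z) = -sqrt(C1 + z^2)
 u(z) = sqrt(C1 + z^2)


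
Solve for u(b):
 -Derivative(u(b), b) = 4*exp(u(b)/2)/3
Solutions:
 u(b) = 2*log(1/(C1 + 4*b)) + 2*log(6)


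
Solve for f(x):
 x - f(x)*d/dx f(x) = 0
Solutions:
 f(x) = -sqrt(C1 + x^2)
 f(x) = sqrt(C1 + x^2)


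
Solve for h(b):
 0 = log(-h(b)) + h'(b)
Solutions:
 -li(-h(b)) = C1 - b


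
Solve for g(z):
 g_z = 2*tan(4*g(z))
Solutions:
 g(z) = -asin(C1*exp(8*z))/4 + pi/4
 g(z) = asin(C1*exp(8*z))/4


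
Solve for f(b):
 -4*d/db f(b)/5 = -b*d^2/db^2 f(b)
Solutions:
 f(b) = C1 + C2*b^(9/5)


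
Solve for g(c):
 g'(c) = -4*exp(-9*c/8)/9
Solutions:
 g(c) = C1 + 32*exp(-9*c/8)/81


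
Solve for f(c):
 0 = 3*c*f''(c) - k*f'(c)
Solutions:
 f(c) = C1 + c^(re(k)/3 + 1)*(C2*sin(log(c)*Abs(im(k))/3) + C3*cos(log(c)*im(k)/3))


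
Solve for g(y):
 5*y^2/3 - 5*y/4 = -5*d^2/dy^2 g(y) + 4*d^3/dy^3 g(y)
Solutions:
 g(y) = C1 + C2*y + C3*exp(5*y/4) - y^4/36 - 17*y^3/360 - 17*y^2/150


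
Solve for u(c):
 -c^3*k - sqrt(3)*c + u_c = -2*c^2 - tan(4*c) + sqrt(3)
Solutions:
 u(c) = C1 + c^4*k/4 - 2*c^3/3 + sqrt(3)*c^2/2 + sqrt(3)*c + log(cos(4*c))/4


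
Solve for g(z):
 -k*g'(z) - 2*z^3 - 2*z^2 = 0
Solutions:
 g(z) = C1 - z^4/(2*k) - 2*z^3/(3*k)


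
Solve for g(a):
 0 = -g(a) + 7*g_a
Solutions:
 g(a) = C1*exp(a/7)


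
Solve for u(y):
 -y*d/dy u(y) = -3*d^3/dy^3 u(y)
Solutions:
 u(y) = C1 + Integral(C2*airyai(3^(2/3)*y/3) + C3*airybi(3^(2/3)*y/3), y)


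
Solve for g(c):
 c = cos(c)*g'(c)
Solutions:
 g(c) = C1 + Integral(c/cos(c), c)


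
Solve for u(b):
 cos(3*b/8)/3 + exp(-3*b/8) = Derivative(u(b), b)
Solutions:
 u(b) = C1 + 8*sin(3*b/8)/9 - 8*exp(-3*b/8)/3


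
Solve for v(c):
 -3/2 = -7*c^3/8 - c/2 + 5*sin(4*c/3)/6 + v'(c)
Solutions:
 v(c) = C1 + 7*c^4/32 + c^2/4 - 3*c/2 + 5*cos(4*c/3)/8


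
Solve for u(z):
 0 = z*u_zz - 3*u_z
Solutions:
 u(z) = C1 + C2*z^4


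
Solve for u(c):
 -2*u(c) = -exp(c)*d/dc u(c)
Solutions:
 u(c) = C1*exp(-2*exp(-c))


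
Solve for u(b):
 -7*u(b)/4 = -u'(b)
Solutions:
 u(b) = C1*exp(7*b/4)


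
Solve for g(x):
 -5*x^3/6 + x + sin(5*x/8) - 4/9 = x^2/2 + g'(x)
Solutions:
 g(x) = C1 - 5*x^4/24 - x^3/6 + x^2/2 - 4*x/9 - 8*cos(5*x/8)/5


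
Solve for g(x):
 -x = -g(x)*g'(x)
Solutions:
 g(x) = -sqrt(C1 + x^2)
 g(x) = sqrt(C1 + x^2)


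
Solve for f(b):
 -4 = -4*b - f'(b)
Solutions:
 f(b) = C1 - 2*b^2 + 4*b


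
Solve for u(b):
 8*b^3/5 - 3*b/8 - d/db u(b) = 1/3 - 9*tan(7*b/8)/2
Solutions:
 u(b) = C1 + 2*b^4/5 - 3*b^2/16 - b/3 - 36*log(cos(7*b/8))/7


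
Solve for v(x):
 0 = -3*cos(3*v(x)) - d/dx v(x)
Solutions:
 v(x) = -asin((C1 + exp(18*x))/(C1 - exp(18*x)))/3 + pi/3
 v(x) = asin((C1 + exp(18*x))/(C1 - exp(18*x)))/3


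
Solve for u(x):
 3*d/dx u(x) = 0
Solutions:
 u(x) = C1


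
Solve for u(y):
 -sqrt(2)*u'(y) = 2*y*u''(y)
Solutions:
 u(y) = C1 + C2*y^(1 - sqrt(2)/2)


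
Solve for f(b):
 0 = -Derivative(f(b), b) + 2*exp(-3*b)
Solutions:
 f(b) = C1 - 2*exp(-3*b)/3


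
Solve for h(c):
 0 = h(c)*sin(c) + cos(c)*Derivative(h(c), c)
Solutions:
 h(c) = C1*cos(c)


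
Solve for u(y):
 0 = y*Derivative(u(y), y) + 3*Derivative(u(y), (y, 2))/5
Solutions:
 u(y) = C1 + C2*erf(sqrt(30)*y/6)


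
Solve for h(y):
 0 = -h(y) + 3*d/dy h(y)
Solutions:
 h(y) = C1*exp(y/3)


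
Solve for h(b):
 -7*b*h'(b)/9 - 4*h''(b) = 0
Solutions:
 h(b) = C1 + C2*erf(sqrt(14)*b/12)


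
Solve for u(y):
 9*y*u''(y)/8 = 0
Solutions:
 u(y) = C1 + C2*y


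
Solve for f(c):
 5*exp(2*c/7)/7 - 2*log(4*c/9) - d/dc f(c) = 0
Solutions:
 f(c) = C1 - 2*c*log(c) + 2*c*(-2*log(2) + 1 + 2*log(3)) + 5*exp(2*c/7)/2


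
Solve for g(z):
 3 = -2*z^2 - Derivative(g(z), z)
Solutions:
 g(z) = C1 - 2*z^3/3 - 3*z


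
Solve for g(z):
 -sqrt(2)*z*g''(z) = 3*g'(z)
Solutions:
 g(z) = C1 + C2*z^(1 - 3*sqrt(2)/2)


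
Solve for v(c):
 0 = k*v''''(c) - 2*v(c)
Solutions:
 v(c) = C1*exp(-2^(1/4)*c*(1/k)^(1/4)) + C2*exp(2^(1/4)*c*(1/k)^(1/4)) + C3*exp(-2^(1/4)*I*c*(1/k)^(1/4)) + C4*exp(2^(1/4)*I*c*(1/k)^(1/4))


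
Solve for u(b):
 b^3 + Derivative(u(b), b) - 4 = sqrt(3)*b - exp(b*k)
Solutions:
 u(b) = C1 - b^4/4 + sqrt(3)*b^2/2 + 4*b - exp(b*k)/k


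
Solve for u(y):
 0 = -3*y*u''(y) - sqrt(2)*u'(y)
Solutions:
 u(y) = C1 + C2*y^(1 - sqrt(2)/3)


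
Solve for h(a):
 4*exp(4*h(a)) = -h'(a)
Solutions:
 h(a) = log(-I*(1/(C1 + 16*a))^(1/4))
 h(a) = log(I*(1/(C1 + 16*a))^(1/4))
 h(a) = log(-(1/(C1 + 16*a))^(1/4))
 h(a) = log(1/(C1 + 16*a))/4


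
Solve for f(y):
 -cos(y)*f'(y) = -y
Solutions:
 f(y) = C1 + Integral(y/cos(y), y)


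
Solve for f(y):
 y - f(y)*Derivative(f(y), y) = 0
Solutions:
 f(y) = -sqrt(C1 + y^2)
 f(y) = sqrt(C1 + y^2)


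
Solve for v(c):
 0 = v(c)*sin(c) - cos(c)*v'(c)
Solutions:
 v(c) = C1/cos(c)


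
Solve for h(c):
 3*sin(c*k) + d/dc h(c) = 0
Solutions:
 h(c) = C1 + 3*cos(c*k)/k


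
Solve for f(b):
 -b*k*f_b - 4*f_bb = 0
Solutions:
 f(b) = Piecewise((-sqrt(2)*sqrt(pi)*C1*erf(sqrt(2)*b*sqrt(k)/4)/sqrt(k) - C2, (k > 0) | (k < 0)), (-C1*b - C2, True))


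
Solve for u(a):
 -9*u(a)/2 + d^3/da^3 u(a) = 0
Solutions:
 u(a) = C3*exp(6^(2/3)*a/2) + (C1*sin(3*2^(2/3)*3^(1/6)*a/4) + C2*cos(3*2^(2/3)*3^(1/6)*a/4))*exp(-6^(2/3)*a/4)


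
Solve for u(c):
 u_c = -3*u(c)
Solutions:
 u(c) = C1*exp(-3*c)


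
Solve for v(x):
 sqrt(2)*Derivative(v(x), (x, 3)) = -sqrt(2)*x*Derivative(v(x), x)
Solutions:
 v(x) = C1 + Integral(C2*airyai(-x) + C3*airybi(-x), x)


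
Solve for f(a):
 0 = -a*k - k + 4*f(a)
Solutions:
 f(a) = k*(a + 1)/4


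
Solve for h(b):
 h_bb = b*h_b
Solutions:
 h(b) = C1 + C2*erfi(sqrt(2)*b/2)


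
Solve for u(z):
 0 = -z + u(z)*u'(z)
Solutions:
 u(z) = -sqrt(C1 + z^2)
 u(z) = sqrt(C1 + z^2)


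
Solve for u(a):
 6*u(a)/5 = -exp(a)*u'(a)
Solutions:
 u(a) = C1*exp(6*exp(-a)/5)


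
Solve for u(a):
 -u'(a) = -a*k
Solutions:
 u(a) = C1 + a^2*k/2


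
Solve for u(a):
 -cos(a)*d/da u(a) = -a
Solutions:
 u(a) = C1 + Integral(a/cos(a), a)


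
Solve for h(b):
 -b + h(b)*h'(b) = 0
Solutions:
 h(b) = -sqrt(C1 + b^2)
 h(b) = sqrt(C1 + b^2)


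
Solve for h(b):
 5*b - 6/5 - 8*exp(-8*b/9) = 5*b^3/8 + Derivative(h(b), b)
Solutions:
 h(b) = C1 - 5*b^4/32 + 5*b^2/2 - 6*b/5 + 9*exp(-8*b/9)


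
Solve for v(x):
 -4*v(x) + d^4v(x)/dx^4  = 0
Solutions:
 v(x) = C1*exp(-sqrt(2)*x) + C2*exp(sqrt(2)*x) + C3*sin(sqrt(2)*x) + C4*cos(sqrt(2)*x)


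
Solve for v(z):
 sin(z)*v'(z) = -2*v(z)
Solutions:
 v(z) = C1*(cos(z) + 1)/(cos(z) - 1)


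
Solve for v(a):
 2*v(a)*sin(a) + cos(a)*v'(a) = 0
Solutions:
 v(a) = C1*cos(a)^2


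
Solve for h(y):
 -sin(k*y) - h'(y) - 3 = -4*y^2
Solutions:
 h(y) = C1 + 4*y^3/3 - 3*y + cos(k*y)/k


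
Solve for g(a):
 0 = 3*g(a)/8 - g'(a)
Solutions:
 g(a) = C1*exp(3*a/8)


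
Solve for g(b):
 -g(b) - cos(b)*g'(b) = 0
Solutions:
 g(b) = C1*sqrt(sin(b) - 1)/sqrt(sin(b) + 1)


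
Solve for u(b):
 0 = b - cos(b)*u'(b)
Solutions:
 u(b) = C1 + Integral(b/cos(b), b)


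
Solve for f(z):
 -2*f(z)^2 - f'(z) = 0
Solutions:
 f(z) = 1/(C1 + 2*z)


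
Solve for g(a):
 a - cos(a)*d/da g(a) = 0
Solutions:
 g(a) = C1 + Integral(a/cos(a), a)


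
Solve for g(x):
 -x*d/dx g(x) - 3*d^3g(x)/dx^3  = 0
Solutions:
 g(x) = C1 + Integral(C2*airyai(-3^(2/3)*x/3) + C3*airybi(-3^(2/3)*x/3), x)


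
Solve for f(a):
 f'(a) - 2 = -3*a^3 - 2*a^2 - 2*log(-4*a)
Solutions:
 f(a) = C1 - 3*a^4/4 - 2*a^3/3 - 2*a*log(-a) + 4*a*(1 - log(2))


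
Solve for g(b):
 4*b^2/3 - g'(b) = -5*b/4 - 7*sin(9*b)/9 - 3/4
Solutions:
 g(b) = C1 + 4*b^3/9 + 5*b^2/8 + 3*b/4 - 7*cos(9*b)/81


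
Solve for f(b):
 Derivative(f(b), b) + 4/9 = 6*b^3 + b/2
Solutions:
 f(b) = C1 + 3*b^4/2 + b^2/4 - 4*b/9


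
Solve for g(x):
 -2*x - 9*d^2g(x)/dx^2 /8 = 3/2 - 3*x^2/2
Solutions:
 g(x) = C1 + C2*x + x^4/9 - 8*x^3/27 - 2*x^2/3


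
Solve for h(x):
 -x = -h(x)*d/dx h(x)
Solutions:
 h(x) = -sqrt(C1 + x^2)
 h(x) = sqrt(C1 + x^2)


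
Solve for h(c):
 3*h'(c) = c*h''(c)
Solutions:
 h(c) = C1 + C2*c^4


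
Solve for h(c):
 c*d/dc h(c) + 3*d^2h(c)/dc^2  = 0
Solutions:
 h(c) = C1 + C2*erf(sqrt(6)*c/6)


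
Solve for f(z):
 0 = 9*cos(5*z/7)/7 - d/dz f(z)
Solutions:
 f(z) = C1 + 9*sin(5*z/7)/5


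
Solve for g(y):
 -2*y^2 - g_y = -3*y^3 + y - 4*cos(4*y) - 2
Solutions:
 g(y) = C1 + 3*y^4/4 - 2*y^3/3 - y^2/2 + 2*y + sin(4*y)


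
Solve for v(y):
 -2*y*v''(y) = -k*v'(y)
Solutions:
 v(y) = C1 + y^(re(k)/2 + 1)*(C2*sin(log(y)*Abs(im(k))/2) + C3*cos(log(y)*im(k)/2))


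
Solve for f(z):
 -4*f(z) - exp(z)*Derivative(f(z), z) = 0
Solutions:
 f(z) = C1*exp(4*exp(-z))


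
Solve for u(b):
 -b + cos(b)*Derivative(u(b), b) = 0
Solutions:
 u(b) = C1 + Integral(b/cos(b), b)


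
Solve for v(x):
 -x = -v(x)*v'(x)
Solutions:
 v(x) = -sqrt(C1 + x^2)
 v(x) = sqrt(C1 + x^2)


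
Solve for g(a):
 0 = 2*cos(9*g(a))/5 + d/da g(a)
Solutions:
 2*a/5 - log(sin(9*g(a)) - 1)/18 + log(sin(9*g(a)) + 1)/18 = C1


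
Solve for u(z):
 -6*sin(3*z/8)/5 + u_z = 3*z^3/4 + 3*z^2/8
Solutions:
 u(z) = C1 + 3*z^4/16 + z^3/8 - 16*cos(3*z/8)/5


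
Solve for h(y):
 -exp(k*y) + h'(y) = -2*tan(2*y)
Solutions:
 h(y) = C1 + Piecewise((exp(k*y)/k, Ne(k, 0)), (y, True)) + log(cos(2*y))


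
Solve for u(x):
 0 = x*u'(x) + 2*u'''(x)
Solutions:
 u(x) = C1 + Integral(C2*airyai(-2^(2/3)*x/2) + C3*airybi(-2^(2/3)*x/2), x)


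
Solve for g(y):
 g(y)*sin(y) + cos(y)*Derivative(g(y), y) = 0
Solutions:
 g(y) = C1*cos(y)


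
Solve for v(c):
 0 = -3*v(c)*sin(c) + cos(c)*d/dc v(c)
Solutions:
 v(c) = C1/cos(c)^3


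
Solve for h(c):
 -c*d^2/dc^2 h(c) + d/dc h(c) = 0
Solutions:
 h(c) = C1 + C2*c^2


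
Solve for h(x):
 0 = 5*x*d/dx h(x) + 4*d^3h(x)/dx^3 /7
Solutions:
 h(x) = C1 + Integral(C2*airyai(-70^(1/3)*x/2) + C3*airybi(-70^(1/3)*x/2), x)


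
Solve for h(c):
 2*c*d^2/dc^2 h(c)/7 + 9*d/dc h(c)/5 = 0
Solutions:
 h(c) = C1 + C2/c^(53/10)


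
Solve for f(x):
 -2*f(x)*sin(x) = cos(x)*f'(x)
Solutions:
 f(x) = C1*cos(x)^2


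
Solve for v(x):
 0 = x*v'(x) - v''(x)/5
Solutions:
 v(x) = C1 + C2*erfi(sqrt(10)*x/2)


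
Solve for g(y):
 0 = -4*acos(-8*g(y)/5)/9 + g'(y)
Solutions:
 Integral(1/acos(-8*_y/5), (_y, g(y))) = C1 + 4*y/9


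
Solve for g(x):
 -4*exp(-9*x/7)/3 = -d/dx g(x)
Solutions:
 g(x) = C1 - 28*exp(-9*x/7)/27


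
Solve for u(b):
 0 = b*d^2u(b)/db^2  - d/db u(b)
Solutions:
 u(b) = C1 + C2*b^2


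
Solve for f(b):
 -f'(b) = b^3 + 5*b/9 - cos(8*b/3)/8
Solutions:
 f(b) = C1 - b^4/4 - 5*b^2/18 + 3*sin(8*b/3)/64


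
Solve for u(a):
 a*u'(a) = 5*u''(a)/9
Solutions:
 u(a) = C1 + C2*erfi(3*sqrt(10)*a/10)


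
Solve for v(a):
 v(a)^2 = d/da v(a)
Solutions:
 v(a) = -1/(C1 + a)


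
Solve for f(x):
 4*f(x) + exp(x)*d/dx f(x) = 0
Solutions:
 f(x) = C1*exp(4*exp(-x))


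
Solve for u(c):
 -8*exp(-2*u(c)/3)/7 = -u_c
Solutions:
 u(c) = 3*log(-sqrt(C1 + 8*c)) - 3*log(21) + 3*log(42)/2
 u(c) = 3*log(C1 + 8*c)/2 - 3*log(21) + 3*log(42)/2


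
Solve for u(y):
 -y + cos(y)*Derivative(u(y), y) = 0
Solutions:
 u(y) = C1 + Integral(y/cos(y), y)


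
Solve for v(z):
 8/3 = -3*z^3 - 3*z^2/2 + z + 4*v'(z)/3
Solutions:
 v(z) = C1 + 9*z^4/16 + 3*z^3/8 - 3*z^2/8 + 2*z


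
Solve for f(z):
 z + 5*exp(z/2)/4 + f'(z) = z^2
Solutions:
 f(z) = C1 + z^3/3 - z^2/2 - 5*exp(z/2)/2


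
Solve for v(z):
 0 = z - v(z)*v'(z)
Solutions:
 v(z) = -sqrt(C1 + z^2)
 v(z) = sqrt(C1 + z^2)


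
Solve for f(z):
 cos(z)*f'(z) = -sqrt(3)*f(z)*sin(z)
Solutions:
 f(z) = C1*cos(z)^(sqrt(3))


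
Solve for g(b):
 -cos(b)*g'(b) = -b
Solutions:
 g(b) = C1 + Integral(b/cos(b), b)


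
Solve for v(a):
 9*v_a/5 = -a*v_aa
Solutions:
 v(a) = C1 + C2/a^(4/5)


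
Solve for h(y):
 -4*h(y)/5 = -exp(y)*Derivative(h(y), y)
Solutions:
 h(y) = C1*exp(-4*exp(-y)/5)


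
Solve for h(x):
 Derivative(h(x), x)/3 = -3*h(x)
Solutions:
 h(x) = C1*exp(-9*x)


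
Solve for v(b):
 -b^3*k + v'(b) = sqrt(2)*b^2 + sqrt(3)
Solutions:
 v(b) = C1 + b^4*k/4 + sqrt(2)*b^3/3 + sqrt(3)*b


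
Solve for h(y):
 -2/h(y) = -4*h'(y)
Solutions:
 h(y) = -sqrt(C1 + y)
 h(y) = sqrt(C1 + y)


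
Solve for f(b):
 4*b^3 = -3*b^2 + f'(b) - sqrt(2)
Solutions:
 f(b) = C1 + b^4 + b^3 + sqrt(2)*b


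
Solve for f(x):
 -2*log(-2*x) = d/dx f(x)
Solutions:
 f(x) = C1 - 2*x*log(-x) + 2*x*(1 - log(2))


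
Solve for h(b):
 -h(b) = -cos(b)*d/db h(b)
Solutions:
 h(b) = C1*sqrt(sin(b) + 1)/sqrt(sin(b) - 1)


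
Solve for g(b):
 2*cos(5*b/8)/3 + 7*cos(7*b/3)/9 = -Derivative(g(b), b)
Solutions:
 g(b) = C1 - 16*sin(5*b/8)/15 - sin(7*b/3)/3


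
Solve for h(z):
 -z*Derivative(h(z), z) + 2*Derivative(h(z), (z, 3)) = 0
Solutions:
 h(z) = C1 + Integral(C2*airyai(2^(2/3)*z/2) + C3*airybi(2^(2/3)*z/2), z)


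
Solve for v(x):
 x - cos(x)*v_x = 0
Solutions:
 v(x) = C1 + Integral(x/cos(x), x)


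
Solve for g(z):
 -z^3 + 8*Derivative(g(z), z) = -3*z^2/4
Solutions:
 g(z) = C1 + z^4/32 - z^3/32


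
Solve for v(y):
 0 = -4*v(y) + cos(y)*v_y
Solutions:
 v(y) = C1*(sin(y)^2 + 2*sin(y) + 1)/(sin(y)^2 - 2*sin(y) + 1)


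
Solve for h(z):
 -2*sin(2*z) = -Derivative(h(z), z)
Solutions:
 h(z) = C1 - cos(2*z)


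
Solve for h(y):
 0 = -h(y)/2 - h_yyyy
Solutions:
 h(y) = (C1*sin(2^(1/4)*y/2) + C2*cos(2^(1/4)*y/2))*exp(-2^(1/4)*y/2) + (C3*sin(2^(1/4)*y/2) + C4*cos(2^(1/4)*y/2))*exp(2^(1/4)*y/2)


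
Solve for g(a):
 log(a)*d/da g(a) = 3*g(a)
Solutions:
 g(a) = C1*exp(3*li(a))


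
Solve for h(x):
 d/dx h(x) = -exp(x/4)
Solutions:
 h(x) = C1 - 4*exp(x/4)


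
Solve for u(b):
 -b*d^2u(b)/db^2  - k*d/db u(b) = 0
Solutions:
 u(b) = C1 + b^(1 - re(k))*(C2*sin(log(b)*Abs(im(k))) + C3*cos(log(b)*im(k)))


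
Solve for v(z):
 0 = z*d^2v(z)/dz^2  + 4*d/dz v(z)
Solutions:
 v(z) = C1 + C2/z^3


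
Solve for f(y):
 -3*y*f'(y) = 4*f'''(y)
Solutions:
 f(y) = C1 + Integral(C2*airyai(-6^(1/3)*y/2) + C3*airybi(-6^(1/3)*y/2), y)


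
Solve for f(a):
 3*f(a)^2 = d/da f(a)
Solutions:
 f(a) = -1/(C1 + 3*a)


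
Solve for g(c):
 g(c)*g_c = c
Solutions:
 g(c) = -sqrt(C1 + c^2)
 g(c) = sqrt(C1 + c^2)


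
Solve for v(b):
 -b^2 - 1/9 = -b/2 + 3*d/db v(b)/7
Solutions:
 v(b) = C1 - 7*b^3/9 + 7*b^2/12 - 7*b/27
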